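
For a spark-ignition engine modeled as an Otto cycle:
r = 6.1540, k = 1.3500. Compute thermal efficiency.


r^(k-1) = 1.8889
eta = 1 - 1/1.8889 = 0.4706 = 47.0587%

47.0587%


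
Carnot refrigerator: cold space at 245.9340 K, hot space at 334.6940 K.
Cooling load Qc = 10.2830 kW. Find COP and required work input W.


COP = 245.9340 / 88.7600 = 2.7708
W = 10.2830 / 2.7708 = 3.7112 kW

COP = 2.7708, W = 3.7112 kW


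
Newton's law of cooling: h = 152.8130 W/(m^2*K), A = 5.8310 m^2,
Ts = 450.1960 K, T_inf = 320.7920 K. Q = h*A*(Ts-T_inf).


dT = 129.4040 K
Q = 152.8130 * 5.8310 * 129.4040 = 115305.7710 W

115305.7710 W


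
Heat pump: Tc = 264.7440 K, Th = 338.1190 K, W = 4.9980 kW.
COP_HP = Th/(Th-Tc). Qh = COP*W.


COP = 338.1190 / 73.3750 = 4.6081
Qh = 4.6081 * 4.9980 = 23.0313 kW

COP = 4.6081, Qh = 23.0313 kW


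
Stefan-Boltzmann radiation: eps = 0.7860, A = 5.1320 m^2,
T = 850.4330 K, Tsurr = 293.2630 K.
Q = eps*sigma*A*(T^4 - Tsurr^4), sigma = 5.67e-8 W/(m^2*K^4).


T^4 = 5.2307e+11
Tsurr^4 = 7.3965e+09
Q = 0.7860 * 5.67e-8 * 5.1320 * 5.1567e+11 = 117941.7694 W

117941.7694 W


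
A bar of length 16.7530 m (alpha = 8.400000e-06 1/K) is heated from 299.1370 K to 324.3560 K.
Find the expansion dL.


dT = 25.2190 K
dL = 8.400000e-06 * 16.7530 * 25.2190 = 0.003549 m
L_final = 16.756549 m

dL = 0.003549 m


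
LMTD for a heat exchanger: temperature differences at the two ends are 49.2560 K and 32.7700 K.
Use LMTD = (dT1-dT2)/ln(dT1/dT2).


dT1/dT2 = 1.5031
ln(dT1/dT2) = 0.4075
LMTD = 16.4860 / 0.4075 = 40.4547 K

40.4547 K


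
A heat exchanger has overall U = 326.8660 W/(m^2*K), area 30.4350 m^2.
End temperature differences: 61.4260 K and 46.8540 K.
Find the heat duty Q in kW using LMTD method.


LMTD = 53.8116 K
Q = 326.8660 * 30.4350 * 53.8116 = 535326.4056 W = 535.3264 kW

535.3264 kW


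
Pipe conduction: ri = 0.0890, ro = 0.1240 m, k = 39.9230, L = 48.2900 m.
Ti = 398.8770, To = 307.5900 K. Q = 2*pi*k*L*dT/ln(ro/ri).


dT = 91.2870 K
ln(ro/ri) = 0.3316
Q = 2*pi*39.9230*48.2900*91.2870 / 0.3316 = 3334229.3247 W

3334229.3247 W


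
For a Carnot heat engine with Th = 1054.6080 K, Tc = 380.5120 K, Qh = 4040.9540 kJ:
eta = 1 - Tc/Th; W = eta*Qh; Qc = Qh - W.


eta = 1 - 380.5120/1054.6080 = 0.6392
W = 0.6392 * 4040.9540 = 2582.9416 kJ
Qc = 4040.9540 - 2582.9416 = 1458.0124 kJ

eta = 63.9191%, W = 2582.9416 kJ, Qc = 1458.0124 kJ


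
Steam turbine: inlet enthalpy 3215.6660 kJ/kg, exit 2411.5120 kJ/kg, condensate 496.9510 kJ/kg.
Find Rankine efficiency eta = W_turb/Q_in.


W = 804.1540 kJ/kg
Q_in = 2718.7150 kJ/kg
eta = 0.2958 = 29.5785%

eta = 29.5785%


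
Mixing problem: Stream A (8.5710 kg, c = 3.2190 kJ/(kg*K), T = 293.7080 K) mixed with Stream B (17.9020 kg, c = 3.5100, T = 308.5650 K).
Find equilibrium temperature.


num = 27492.4146
den = 90.4261
Tf = 304.0320 K

304.0320 K


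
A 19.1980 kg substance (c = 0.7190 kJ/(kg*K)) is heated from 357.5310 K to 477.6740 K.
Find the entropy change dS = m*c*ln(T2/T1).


T2/T1 = 1.3360
ln(T2/T1) = 0.2897
dS = 19.1980 * 0.7190 * 0.2897 = 3.9989 kJ/K

3.9989 kJ/K


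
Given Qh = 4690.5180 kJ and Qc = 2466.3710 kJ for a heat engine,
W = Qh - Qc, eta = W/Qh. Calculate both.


W = 4690.5180 - 2466.3710 = 2224.1470 kJ
eta = 2224.1470 / 4690.5180 = 0.4742 = 47.4179%

W = 2224.1470 kJ, eta = 47.4179%


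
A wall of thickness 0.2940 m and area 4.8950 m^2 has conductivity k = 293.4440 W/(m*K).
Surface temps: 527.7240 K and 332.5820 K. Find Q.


dT = 195.1420 K
Q = 293.4440 * 4.8950 * 195.1420 / 0.2940 = 953413.6194 W

953413.6194 W


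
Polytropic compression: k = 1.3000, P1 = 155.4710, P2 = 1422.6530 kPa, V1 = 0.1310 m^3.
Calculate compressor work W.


(k-1)/k = 0.2308
(P2/P1)^exp = 1.6668
W = 4.3333 * 155.4710 * 0.1310 * (1.6668 - 1) = 58.8453 kJ

58.8453 kJ


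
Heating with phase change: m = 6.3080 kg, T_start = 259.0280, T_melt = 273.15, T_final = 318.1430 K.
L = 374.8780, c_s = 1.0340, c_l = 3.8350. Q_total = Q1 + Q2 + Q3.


Q1 (sensible, solid) = 6.3080 * 1.0340 * 14.1220 = 92.1103 kJ
Q2 (latent) = 6.3080 * 374.8780 = 2364.7304 kJ
Q3 (sensible, liquid) = 6.3080 * 3.8350 * 44.9930 = 1088.4338 kJ
Q_total = 3545.2745 kJ

3545.2745 kJ


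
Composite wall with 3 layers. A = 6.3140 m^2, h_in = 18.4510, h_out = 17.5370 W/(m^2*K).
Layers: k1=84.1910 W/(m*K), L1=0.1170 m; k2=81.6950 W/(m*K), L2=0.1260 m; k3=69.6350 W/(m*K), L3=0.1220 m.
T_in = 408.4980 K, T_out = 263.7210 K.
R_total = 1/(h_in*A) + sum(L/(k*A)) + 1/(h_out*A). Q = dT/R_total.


R_conv_in = 1/(18.4510*6.3140) = 0.0086
R_1 = 0.1170/(84.1910*6.3140) = 0.0002
R_2 = 0.1260/(81.6950*6.3140) = 0.0002
R_3 = 0.1220/(69.6350*6.3140) = 0.0003
R_conv_out = 1/(17.5370*6.3140) = 0.0090
R_total = 0.0184 K/W
Q = 144.7770 / 0.0184 = 7886.8949 W

R_total = 0.0184 K/W, Q = 7886.8949 W


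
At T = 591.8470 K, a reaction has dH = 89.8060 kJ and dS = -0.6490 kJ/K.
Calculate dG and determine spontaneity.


T*dS = 591.8470 * -0.6490 = -384.1087 kJ
dG = 89.8060 + 384.1087 = 473.9147 kJ (non-spontaneous)

dG = 473.9147 kJ, non-spontaneous


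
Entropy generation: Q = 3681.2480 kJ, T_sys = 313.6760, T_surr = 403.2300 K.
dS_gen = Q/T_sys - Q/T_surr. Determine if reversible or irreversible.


dS_sys = 3681.2480/313.6760 = 11.7358 kJ/K
dS_surr = -3681.2480/403.2300 = -9.1294 kJ/K
dS_gen = 11.7358 - 9.1294 = 2.6064 kJ/K (irreversible)

dS_gen = 2.6064 kJ/K, irreversible


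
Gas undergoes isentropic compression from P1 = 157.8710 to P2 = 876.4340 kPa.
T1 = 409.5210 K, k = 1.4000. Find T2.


(k-1)/k = 0.2857
(P2/P1)^exp = 1.6319
T2 = 409.5210 * 1.6319 = 668.2927 K

668.2927 K


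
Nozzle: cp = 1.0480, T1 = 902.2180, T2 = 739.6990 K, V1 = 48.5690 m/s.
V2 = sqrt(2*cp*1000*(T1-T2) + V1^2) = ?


dT = 162.5190 K
2*cp*1000*dT = 340639.8240
V1^2 = 2358.9478
V2 = sqrt(342998.7718) = 585.6610 m/s

585.6610 m/s


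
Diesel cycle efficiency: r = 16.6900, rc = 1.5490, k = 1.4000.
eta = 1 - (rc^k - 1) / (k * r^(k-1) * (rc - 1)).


r^(k-1) = 3.0831
rc^k = 1.8453
eta = 0.6433 = 64.3271%

64.3271%


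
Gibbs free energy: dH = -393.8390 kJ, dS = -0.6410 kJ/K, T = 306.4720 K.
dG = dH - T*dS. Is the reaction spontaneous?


T*dS = 306.4720 * -0.6410 = -196.4486 kJ
dG = -393.8390 + 196.4486 = -197.3904 kJ (spontaneous)

dG = -197.3904 kJ, spontaneous


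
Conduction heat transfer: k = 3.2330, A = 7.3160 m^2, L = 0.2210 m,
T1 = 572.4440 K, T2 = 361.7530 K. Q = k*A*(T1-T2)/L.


dT = 210.6910 K
Q = 3.2330 * 7.3160 * 210.6910 / 0.2210 = 22549.3025 W

22549.3025 W


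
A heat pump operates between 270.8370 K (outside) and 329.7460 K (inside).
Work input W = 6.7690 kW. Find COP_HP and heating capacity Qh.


COP = 329.7460 / 58.9090 = 5.5975
Qh = 5.5975 * 6.7690 = 37.8898 kW

COP = 5.5975, Qh = 37.8898 kW


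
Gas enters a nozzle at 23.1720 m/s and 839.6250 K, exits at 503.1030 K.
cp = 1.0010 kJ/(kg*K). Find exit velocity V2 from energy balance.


dT = 336.5220 K
2*cp*1000*dT = 673717.0440
V1^2 = 536.9416
V2 = sqrt(674253.9856) = 821.1297 m/s

821.1297 m/s


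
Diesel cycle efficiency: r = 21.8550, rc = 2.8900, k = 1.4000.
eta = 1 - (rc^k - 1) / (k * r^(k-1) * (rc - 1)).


r^(k-1) = 3.4342
rc^k = 4.4183
eta = 0.6238 = 62.3814%

62.3814%


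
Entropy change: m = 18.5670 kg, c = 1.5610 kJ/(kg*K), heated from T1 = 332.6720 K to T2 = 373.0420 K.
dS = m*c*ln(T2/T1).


T2/T1 = 1.1214
ln(T2/T1) = 0.1145
dS = 18.5670 * 1.5610 * 0.1145 = 3.3195 kJ/K

3.3195 kJ/K


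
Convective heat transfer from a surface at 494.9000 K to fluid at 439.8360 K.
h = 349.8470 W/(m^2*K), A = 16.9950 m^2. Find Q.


dT = 55.0640 K
Q = 349.8470 * 16.9950 * 55.0640 = 327391.2587 W

327391.2587 W


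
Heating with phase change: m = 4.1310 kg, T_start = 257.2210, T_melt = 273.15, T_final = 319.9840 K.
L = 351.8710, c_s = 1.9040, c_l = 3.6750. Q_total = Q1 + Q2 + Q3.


Q1 (sensible, solid) = 4.1310 * 1.9040 * 15.9290 = 125.2883 kJ
Q2 (latent) = 4.1310 * 351.8710 = 1453.5791 kJ
Q3 (sensible, liquid) = 4.1310 * 3.6750 * 46.8340 = 711.0069 kJ
Q_total = 2289.8743 kJ

2289.8743 kJ


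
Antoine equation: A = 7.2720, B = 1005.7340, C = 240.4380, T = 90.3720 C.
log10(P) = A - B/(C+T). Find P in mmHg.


C+T = 330.8100
B/(C+T) = 3.0402
log10(P) = 7.2720 - 3.0402 = 4.2318
P = 10^4.2318 = 17052.3234 mmHg

17052.3234 mmHg


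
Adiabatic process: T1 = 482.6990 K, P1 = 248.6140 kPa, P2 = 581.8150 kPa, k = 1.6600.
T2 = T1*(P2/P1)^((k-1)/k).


(k-1)/k = 0.3976
(P2/P1)^exp = 1.4022
T2 = 482.6990 * 1.4022 = 676.8468 K

676.8468 K


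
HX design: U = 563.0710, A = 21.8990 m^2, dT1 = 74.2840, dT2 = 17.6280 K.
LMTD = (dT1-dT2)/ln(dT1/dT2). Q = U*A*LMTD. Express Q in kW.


LMTD = 39.3880 K
Q = 563.0710 * 21.8990 * 39.3880 = 485681.4918 W = 485.6815 kW

485.6815 kW


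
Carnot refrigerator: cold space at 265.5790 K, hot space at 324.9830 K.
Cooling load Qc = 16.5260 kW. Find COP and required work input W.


COP = 265.5790 / 59.4040 = 4.4707
W = 16.5260 / 4.4707 = 3.6965 kW

COP = 4.4707, W = 3.6965 kW


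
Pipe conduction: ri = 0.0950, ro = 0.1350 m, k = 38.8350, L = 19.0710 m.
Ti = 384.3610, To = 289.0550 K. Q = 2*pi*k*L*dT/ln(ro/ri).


dT = 95.3060 K
ln(ro/ri) = 0.3514
Q = 2*pi*38.8350*19.0710*95.3060 / 0.3514 = 1262111.5498 W

1262111.5498 W


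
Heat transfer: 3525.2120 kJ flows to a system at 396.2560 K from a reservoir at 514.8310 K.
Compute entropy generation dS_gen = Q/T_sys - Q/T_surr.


dS_sys = 3525.2120/396.2560 = 8.8963 kJ/K
dS_surr = -3525.2120/514.8310 = -6.8473 kJ/K
dS_gen = 8.8963 - 6.8473 = 2.0490 kJ/K (irreversible)

dS_gen = 2.0490 kJ/K, irreversible


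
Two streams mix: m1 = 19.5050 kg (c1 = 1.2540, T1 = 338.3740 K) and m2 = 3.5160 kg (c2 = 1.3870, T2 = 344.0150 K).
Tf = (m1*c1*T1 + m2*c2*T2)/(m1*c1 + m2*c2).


num = 9954.0362
den = 29.3360
Tf = 339.3117 K

339.3117 K


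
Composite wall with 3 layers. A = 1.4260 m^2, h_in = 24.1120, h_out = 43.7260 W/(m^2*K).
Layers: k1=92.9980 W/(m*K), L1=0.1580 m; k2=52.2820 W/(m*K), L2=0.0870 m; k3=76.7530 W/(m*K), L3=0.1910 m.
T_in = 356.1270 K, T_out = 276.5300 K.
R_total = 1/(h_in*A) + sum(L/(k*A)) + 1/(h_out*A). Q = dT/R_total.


R_conv_in = 1/(24.1120*1.4260) = 0.0291
R_1 = 0.1580/(92.9980*1.4260) = 0.0012
R_2 = 0.0870/(52.2820*1.4260) = 0.0012
R_3 = 0.1910/(76.7530*1.4260) = 0.0017
R_conv_out = 1/(43.7260*1.4260) = 0.0160
R_total = 0.0492 K/W
Q = 79.5970 / 0.0492 = 1617.0155 W

R_total = 0.0492 K/W, Q = 1617.0155 W


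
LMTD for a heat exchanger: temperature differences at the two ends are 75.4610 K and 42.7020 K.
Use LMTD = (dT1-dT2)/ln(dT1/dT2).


dT1/dT2 = 1.7672
ln(dT1/dT2) = 0.5694
LMTD = 32.7590 / 0.5694 = 57.5355 K

57.5355 K


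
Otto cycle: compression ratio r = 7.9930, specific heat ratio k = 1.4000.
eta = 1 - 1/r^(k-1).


r^(k-1) = 2.2966
eta = 1 - 1/2.2966 = 0.5646 = 56.4572%

56.4572%


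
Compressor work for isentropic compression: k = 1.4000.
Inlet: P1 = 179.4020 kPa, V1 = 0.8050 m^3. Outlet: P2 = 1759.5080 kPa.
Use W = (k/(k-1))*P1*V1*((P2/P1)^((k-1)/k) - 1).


(k-1)/k = 0.2857
(P2/P1)^exp = 1.9200
W = 3.5000 * 179.4020 * 0.8050 * (1.9200 - 1) = 465.0341 kJ

465.0341 kJ


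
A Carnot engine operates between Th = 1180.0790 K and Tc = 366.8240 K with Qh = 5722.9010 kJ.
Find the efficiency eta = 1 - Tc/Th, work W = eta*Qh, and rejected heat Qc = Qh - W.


eta = 1 - 366.8240/1180.0790 = 0.6892
W = 0.6892 * 5722.9010 = 3943.9545 kJ
Qc = 5722.9010 - 3943.9545 = 1778.9465 kJ

eta = 68.9153%, W = 3943.9545 kJ, Qc = 1778.9465 kJ


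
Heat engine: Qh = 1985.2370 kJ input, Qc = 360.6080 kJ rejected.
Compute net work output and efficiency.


W = 1985.2370 - 360.6080 = 1624.6290 kJ
eta = 1624.6290 / 1985.2370 = 0.8184 = 81.8355%

W = 1624.6290 kJ, eta = 81.8355%


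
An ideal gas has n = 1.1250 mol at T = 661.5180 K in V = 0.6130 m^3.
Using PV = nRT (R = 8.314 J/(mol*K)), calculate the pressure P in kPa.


P = nRT/V = 1.1250 * 8.314 * 661.5180 / 0.6130
= 6187.3432 / 0.6130 = 10093.5452 Pa = 10.0935 kPa

10.0935 kPa


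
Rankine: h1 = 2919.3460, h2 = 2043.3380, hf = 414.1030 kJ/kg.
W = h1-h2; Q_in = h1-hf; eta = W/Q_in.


W = 876.0080 kJ/kg
Q_in = 2505.2430 kJ/kg
eta = 0.3497 = 34.9670%

eta = 34.9670%


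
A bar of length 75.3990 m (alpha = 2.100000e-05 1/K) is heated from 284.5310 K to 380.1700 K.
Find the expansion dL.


dT = 95.6390 K
dL = 2.100000e-05 * 75.3990 * 95.6390 = 0.151433 m
L_final = 75.550433 m

dL = 0.151433 m


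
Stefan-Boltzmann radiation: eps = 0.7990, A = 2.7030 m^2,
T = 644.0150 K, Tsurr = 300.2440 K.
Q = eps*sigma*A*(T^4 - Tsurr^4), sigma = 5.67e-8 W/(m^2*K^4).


T^4 = 1.7202e+11
Tsurr^4 = 8.1264e+09
Q = 0.7990 * 5.67e-8 * 2.7030 * 1.6390e+11 = 20069.8051 W

20069.8051 W


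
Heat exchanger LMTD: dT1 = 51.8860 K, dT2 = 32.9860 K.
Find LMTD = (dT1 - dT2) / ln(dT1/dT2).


dT1/dT2 = 1.5730
ln(dT1/dT2) = 0.4530
LMTD = 18.9000 / 0.4530 = 41.7250 K

41.7250 K


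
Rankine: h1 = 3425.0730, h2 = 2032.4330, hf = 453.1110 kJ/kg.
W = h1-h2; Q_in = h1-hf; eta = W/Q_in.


W = 1392.6400 kJ/kg
Q_in = 2971.9620 kJ/kg
eta = 0.4686 = 46.8593%

eta = 46.8593%


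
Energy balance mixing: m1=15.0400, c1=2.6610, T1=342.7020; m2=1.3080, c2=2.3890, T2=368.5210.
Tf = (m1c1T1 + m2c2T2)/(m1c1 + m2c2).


num = 14866.9864
den = 43.1463
Tf = 344.5719 K

344.5719 K


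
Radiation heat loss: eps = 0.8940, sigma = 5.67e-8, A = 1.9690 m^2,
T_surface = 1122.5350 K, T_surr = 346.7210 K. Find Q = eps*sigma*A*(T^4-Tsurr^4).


T^4 = 1.5878e+12
Tsurr^4 = 1.4452e+10
Q = 0.8940 * 5.67e-8 * 1.9690 * 1.5734e+12 = 157034.4561 W

157034.4561 W


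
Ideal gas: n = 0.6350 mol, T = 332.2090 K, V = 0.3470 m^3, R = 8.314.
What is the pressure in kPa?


P = nRT/V = 0.6350 * 8.314 * 332.2090 / 0.3470
= 1753.8609 / 0.3470 = 5054.3541 Pa = 5.0544 kPa

5.0544 kPa


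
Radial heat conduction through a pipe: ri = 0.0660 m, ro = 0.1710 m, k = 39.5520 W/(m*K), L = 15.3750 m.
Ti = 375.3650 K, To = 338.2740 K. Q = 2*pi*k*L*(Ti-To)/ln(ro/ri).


dT = 37.0910 K
ln(ro/ri) = 0.9520
Q = 2*pi*39.5520*15.3750*37.0910 / 0.9520 = 148864.4560 W

148864.4560 W


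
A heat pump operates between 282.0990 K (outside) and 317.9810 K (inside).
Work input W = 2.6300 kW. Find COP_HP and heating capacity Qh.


COP = 317.9810 / 35.8820 = 8.8619
Qh = 8.8619 * 2.6300 = 23.3067 kW

COP = 8.8619, Qh = 23.3067 kW


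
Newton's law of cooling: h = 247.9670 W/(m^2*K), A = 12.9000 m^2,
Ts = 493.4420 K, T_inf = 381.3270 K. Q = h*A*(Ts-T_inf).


dT = 112.1150 K
Q = 247.9670 * 12.9000 * 112.1150 = 358630.5806 W

358630.5806 W


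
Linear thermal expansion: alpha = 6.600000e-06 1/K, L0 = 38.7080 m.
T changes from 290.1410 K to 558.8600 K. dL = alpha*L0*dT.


dT = 268.7190 K
dL = 6.600000e-06 * 38.7080 * 268.7190 = 0.068650 m
L_final = 38.776650 m

dL = 0.068650 m


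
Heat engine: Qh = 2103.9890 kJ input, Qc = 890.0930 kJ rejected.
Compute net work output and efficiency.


W = 2103.9890 - 890.0930 = 1213.8960 kJ
eta = 1213.8960 / 2103.9890 = 0.5769 = 57.6950%

W = 1213.8960 kJ, eta = 57.6950%


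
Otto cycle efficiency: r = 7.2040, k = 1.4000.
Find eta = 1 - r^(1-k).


r^(k-1) = 2.2031
eta = 1 - 1/2.2031 = 0.5461 = 54.6089%

54.6089%


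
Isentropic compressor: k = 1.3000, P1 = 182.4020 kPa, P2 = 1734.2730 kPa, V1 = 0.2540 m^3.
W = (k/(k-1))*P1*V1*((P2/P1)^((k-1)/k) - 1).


(k-1)/k = 0.2308
(P2/P1)^exp = 1.6816
W = 4.3333 * 182.4020 * 0.2540 * (1.6816 - 1) = 136.8327 kJ

136.8327 kJ


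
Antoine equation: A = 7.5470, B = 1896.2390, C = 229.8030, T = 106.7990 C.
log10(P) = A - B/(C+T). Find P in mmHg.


C+T = 336.6020
B/(C+T) = 5.6335
log10(P) = 7.5470 - 5.6335 = 1.9135
P = 10^1.9135 = 81.9455 mmHg

81.9455 mmHg


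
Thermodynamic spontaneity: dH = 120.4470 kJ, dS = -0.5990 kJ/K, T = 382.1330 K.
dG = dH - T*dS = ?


T*dS = 382.1330 * -0.5990 = -228.8977 kJ
dG = 120.4470 + 228.8977 = 349.3447 kJ (non-spontaneous)

dG = 349.3447 kJ, non-spontaneous


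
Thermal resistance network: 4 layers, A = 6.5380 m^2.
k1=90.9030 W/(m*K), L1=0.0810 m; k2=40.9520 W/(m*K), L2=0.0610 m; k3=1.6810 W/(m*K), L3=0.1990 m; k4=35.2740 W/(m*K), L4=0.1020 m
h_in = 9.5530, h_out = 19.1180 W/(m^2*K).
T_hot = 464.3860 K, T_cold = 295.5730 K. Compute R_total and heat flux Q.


R_conv_in = 1/(9.5530*6.5380) = 0.0160
R_1 = 0.0810/(90.9030*6.5380) = 0.0001
R_2 = 0.0610/(40.9520*6.5380) = 0.0002
R_3 = 0.1990/(1.6810*6.5380) = 0.0181
R_4 = 0.1020/(35.2740*6.5380) = 0.0004
R_conv_out = 1/(19.1180*6.5380) = 0.0080
R_total = 0.0429 K/W
Q = 168.8130 / 0.0429 = 3932.7935 W

R_total = 0.0429 K/W, Q = 3932.7935 W


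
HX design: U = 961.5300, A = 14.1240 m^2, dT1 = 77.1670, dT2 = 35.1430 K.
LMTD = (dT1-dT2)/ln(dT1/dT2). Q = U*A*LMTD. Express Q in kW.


LMTD = 53.4285 K
Q = 961.5300 * 14.1240 * 53.4285 = 725593.7929 W = 725.5938 kW

725.5938 kW


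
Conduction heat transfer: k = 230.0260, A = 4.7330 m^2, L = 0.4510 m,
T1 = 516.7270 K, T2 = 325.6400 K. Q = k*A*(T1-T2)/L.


dT = 191.0870 K
Q = 230.0260 * 4.7330 * 191.0870 / 0.4510 = 461283.6189 W

461283.6189 W


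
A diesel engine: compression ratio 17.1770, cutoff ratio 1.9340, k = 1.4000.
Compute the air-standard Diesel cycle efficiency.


r^(k-1) = 3.1187
rc^k = 2.5179
eta = 0.6278 = 62.7788%

62.7788%


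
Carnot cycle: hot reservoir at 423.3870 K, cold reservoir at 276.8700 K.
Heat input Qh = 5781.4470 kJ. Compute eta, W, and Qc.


eta = 1 - 276.8700/423.3870 = 0.3461
W = 0.3461 * 5781.4470 = 2000.7234 kJ
Qc = 5781.4470 - 2000.7234 = 3780.7236 kJ

eta = 34.6059%, W = 2000.7234 kJ, Qc = 3780.7236 kJ


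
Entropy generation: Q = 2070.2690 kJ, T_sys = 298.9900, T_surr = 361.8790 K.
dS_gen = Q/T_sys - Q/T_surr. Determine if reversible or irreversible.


dS_sys = 2070.2690/298.9900 = 6.9242 kJ/K
dS_surr = -2070.2690/361.8790 = -5.7209 kJ/K
dS_gen = 6.9242 - 5.7209 = 1.2033 kJ/K (irreversible)

dS_gen = 1.2033 kJ/K, irreversible


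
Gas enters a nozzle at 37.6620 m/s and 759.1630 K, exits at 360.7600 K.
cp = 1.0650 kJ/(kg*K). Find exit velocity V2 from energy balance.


dT = 398.4030 K
2*cp*1000*dT = 848598.3900
V1^2 = 1418.4262
V2 = sqrt(850016.8162) = 921.9636 m/s

921.9636 m/s


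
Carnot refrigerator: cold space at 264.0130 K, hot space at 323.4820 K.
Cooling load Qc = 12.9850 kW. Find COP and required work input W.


COP = 264.0130 / 59.4690 = 4.4395
W = 12.9850 / 4.4395 = 2.9249 kW

COP = 4.4395, W = 2.9249 kW


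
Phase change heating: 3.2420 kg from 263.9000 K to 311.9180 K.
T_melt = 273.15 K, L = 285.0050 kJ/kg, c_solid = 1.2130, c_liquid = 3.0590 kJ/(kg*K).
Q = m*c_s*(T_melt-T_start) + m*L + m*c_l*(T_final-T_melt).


Q1 (sensible, solid) = 3.2420 * 1.2130 * 9.2500 = 36.3761 kJ
Q2 (latent) = 3.2420 * 285.0050 = 923.9862 kJ
Q3 (sensible, liquid) = 3.2420 * 3.0590 * 38.7680 = 384.4730 kJ
Q_total = 1344.8353 kJ

1344.8353 kJ


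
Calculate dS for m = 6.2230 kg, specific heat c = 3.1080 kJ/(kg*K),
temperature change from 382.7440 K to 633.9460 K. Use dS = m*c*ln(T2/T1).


T2/T1 = 1.6563
ln(T2/T1) = 0.5046
dS = 6.2230 * 3.1080 * 0.5046 = 9.7595 kJ/K

9.7595 kJ/K


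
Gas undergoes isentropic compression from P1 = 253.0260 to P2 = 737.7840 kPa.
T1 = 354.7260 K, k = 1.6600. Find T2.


(k-1)/k = 0.3976
(P2/P1)^exp = 1.5303
T2 = 354.7260 * 1.5303 = 542.8486 K

542.8486 K


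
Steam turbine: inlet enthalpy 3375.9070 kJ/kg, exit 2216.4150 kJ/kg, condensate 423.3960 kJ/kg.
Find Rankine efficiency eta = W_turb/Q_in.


W = 1159.4920 kJ/kg
Q_in = 2952.5110 kJ/kg
eta = 0.3927 = 39.2714%

eta = 39.2714%


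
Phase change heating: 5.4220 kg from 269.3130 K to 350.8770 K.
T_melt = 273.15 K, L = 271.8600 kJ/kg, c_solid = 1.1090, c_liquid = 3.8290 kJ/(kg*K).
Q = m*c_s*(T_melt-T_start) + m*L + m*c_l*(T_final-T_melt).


Q1 (sensible, solid) = 5.4220 * 1.1090 * 3.8370 = 23.0719 kJ
Q2 (latent) = 5.4220 * 271.8600 = 1474.0249 kJ
Q3 (sensible, liquid) = 5.4220 * 3.8290 * 77.7270 = 1613.6777 kJ
Q_total = 3110.7744 kJ

3110.7744 kJ


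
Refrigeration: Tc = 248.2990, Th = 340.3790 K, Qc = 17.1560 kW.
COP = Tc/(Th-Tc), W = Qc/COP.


COP = 248.2990 / 92.0800 = 2.6966
W = 17.1560 / 2.6966 = 6.3622 kW

COP = 2.6966, W = 6.3622 kW


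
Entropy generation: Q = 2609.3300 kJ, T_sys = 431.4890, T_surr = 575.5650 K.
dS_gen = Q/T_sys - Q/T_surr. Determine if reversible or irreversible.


dS_sys = 2609.3300/431.4890 = 6.0473 kJ/K
dS_surr = -2609.3300/575.5650 = -4.5335 kJ/K
dS_gen = 6.0473 - 4.5335 = 1.5138 kJ/K (irreversible)

dS_gen = 1.5138 kJ/K, irreversible


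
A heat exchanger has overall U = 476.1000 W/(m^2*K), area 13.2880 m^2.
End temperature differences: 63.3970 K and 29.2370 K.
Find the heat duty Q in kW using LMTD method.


LMTD = 44.1354 K
Q = 476.1000 * 13.2880 * 44.1354 = 279219.0701 W = 279.2191 kW

279.2191 kW


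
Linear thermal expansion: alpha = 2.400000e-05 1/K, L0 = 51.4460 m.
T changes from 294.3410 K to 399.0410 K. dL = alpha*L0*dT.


dT = 104.7000 K
dL = 2.400000e-05 * 51.4460 * 104.7000 = 0.129274 m
L_final = 51.575274 m

dL = 0.129274 m


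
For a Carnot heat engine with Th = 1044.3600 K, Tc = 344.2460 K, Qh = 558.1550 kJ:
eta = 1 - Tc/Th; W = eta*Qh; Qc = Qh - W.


eta = 1 - 344.2460/1044.3600 = 0.6704
W = 0.6704 * 558.1550 = 374.1738 kJ
Qc = 558.1550 - 374.1738 = 183.9812 kJ

eta = 67.0376%, W = 374.1738 kJ, Qc = 183.9812 kJ


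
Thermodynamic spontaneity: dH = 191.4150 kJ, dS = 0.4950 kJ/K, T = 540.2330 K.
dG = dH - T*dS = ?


T*dS = 540.2330 * 0.4950 = 267.4153 kJ
dG = 191.4150 - 267.4153 = -76.0003 kJ (spontaneous)

dG = -76.0003 kJ, spontaneous


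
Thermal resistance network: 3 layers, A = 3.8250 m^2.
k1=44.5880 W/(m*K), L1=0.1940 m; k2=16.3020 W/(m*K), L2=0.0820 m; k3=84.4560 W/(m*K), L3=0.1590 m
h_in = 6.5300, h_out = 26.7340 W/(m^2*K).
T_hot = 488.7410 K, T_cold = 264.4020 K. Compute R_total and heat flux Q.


R_conv_in = 1/(6.5300*3.8250) = 0.0400
R_1 = 0.1940/(44.5880*3.8250) = 0.0011
R_2 = 0.0820/(16.3020*3.8250) = 0.0013
R_3 = 0.1590/(84.4560*3.8250) = 0.0005
R_conv_out = 1/(26.7340*3.8250) = 0.0098
R_total = 0.0528 K/W
Q = 224.3390 / 0.0528 = 4252.0333 W

R_total = 0.0528 K/W, Q = 4252.0333 W


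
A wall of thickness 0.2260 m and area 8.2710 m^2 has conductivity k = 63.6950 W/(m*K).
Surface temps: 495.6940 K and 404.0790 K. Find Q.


dT = 91.6150 K
Q = 63.6950 * 8.2710 * 91.6150 / 0.2260 = 213560.7855 W

213560.7855 W


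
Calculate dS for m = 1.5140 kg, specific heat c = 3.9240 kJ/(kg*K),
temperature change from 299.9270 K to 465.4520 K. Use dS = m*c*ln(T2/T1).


T2/T1 = 1.5519
ln(T2/T1) = 0.4395
dS = 1.5140 * 3.9240 * 0.4395 = 2.6109 kJ/K

2.6109 kJ/K


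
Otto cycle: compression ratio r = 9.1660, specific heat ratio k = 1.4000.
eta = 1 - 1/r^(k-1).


r^(k-1) = 2.4259
eta = 1 - 1/2.4259 = 0.5878 = 58.7781%

58.7781%


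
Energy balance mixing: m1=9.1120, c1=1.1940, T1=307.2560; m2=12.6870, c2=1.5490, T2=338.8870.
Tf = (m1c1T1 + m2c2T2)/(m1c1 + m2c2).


num = 10002.7243
den = 30.5319
Tf = 327.6156 K

327.6156 K


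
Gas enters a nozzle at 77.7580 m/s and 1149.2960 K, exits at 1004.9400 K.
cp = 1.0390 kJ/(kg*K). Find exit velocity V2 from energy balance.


dT = 144.3560 K
2*cp*1000*dT = 299971.7680
V1^2 = 6046.3066
V2 = sqrt(306018.0746) = 553.1890 m/s

553.1890 m/s


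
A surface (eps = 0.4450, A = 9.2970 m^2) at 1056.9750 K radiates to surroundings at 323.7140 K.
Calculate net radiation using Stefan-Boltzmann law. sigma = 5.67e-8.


T^4 = 1.2481e+12
Tsurr^4 = 1.0981e+10
Q = 0.4450 * 5.67e-8 * 9.2970 * 1.2371e+12 = 290206.3454 W

290206.3454 W


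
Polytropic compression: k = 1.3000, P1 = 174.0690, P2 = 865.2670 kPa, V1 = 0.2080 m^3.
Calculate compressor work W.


(k-1)/k = 0.2308
(P2/P1)^exp = 1.4478
W = 4.3333 * 174.0690 * 0.2080 * (1.4478 - 1) = 70.2602 kJ

70.2602 kJ


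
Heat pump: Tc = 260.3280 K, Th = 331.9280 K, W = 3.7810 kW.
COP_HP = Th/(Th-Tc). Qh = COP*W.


COP = 331.9280 / 71.6000 = 4.6359
Qh = 4.6359 * 3.7810 = 17.5282 kW

COP = 4.6359, Qh = 17.5282 kW


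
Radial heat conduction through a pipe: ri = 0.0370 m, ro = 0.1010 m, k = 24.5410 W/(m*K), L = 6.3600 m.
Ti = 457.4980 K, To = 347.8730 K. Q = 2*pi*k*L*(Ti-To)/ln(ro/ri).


dT = 109.6250 K
ln(ro/ri) = 1.0042
Q = 2*pi*24.5410*6.3600*109.6250 / 1.0042 = 107057.5998 W

107057.5998 W


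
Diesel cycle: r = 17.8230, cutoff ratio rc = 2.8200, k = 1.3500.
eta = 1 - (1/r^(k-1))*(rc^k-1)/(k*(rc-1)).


r^(k-1) = 2.7406
rc^k = 4.0536
eta = 0.5465 = 54.6521%

54.6521%


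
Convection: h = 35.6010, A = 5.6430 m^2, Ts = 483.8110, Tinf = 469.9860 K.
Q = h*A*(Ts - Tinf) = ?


dT = 13.8250 K
Q = 35.6010 * 5.6430 * 13.8250 = 2777.3933 W

2777.3933 W


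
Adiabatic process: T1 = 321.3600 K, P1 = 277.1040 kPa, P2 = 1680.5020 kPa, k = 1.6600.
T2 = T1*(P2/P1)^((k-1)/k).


(k-1)/k = 0.3976
(P2/P1)^exp = 2.0475
T2 = 321.3600 * 2.0475 = 657.9972 K

657.9972 K


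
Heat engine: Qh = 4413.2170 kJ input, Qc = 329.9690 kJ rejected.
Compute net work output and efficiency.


W = 4413.2170 - 329.9690 = 4083.2480 kJ
eta = 4083.2480 / 4413.2170 = 0.9252 = 92.5232%

W = 4083.2480 kJ, eta = 92.5232%


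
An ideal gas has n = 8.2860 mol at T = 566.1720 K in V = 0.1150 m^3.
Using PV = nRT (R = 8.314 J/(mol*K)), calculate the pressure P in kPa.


P = nRT/V = 8.2860 * 8.314 * 566.1720 / 0.1150
= 39003.4781 / 0.1150 = 339160.6792 Pa = 339.1607 kPa

339.1607 kPa


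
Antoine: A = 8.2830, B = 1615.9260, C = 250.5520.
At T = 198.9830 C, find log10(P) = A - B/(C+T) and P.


C+T = 449.5350
B/(C+T) = 3.5947
log10(P) = 8.2830 - 3.5947 = 4.6883
P = 10^4.6883 = 48790.9024 mmHg

48790.9024 mmHg


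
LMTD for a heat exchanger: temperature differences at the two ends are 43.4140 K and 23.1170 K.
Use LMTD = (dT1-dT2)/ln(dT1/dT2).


dT1/dT2 = 1.8780
ln(dT1/dT2) = 0.6302
LMTD = 20.2970 / 0.6302 = 32.2065 K

32.2065 K


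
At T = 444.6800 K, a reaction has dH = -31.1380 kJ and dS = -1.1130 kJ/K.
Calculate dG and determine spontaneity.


T*dS = 444.6800 * -1.1130 = -494.9288 kJ
dG = -31.1380 + 494.9288 = 463.7908 kJ (non-spontaneous)

dG = 463.7908 kJ, non-spontaneous


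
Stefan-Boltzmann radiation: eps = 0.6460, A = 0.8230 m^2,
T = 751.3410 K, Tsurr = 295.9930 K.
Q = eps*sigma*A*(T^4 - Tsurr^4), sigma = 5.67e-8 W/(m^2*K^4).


T^4 = 3.1868e+11
Tsurr^4 = 7.6758e+09
Q = 0.6460 * 5.67e-8 * 0.8230 * 3.1100e+11 = 9375.0804 W

9375.0804 W


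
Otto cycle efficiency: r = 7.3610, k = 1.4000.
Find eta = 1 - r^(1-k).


r^(k-1) = 2.2222
eta = 1 - 1/2.2222 = 0.5500 = 54.9987%

54.9987%


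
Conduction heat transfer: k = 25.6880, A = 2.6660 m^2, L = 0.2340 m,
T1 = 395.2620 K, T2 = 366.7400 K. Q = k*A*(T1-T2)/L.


dT = 28.5220 K
Q = 25.6880 * 2.6660 * 28.5220 / 0.2340 = 8347.4640 W

8347.4640 W


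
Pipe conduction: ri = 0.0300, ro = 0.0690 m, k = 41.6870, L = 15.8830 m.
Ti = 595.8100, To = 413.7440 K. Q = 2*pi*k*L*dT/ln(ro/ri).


dT = 182.0660 K
ln(ro/ri) = 0.8329
Q = 2*pi*41.6870*15.8830*182.0660 / 0.8329 = 909377.6546 W

909377.6546 W


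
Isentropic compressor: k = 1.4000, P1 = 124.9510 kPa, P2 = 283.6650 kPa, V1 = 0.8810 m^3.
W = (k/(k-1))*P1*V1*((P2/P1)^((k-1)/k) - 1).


(k-1)/k = 0.2857
(P2/P1)^exp = 1.2640
W = 3.5000 * 124.9510 * 0.8810 * (1.2640 - 1) = 101.7000 kJ

101.7000 kJ


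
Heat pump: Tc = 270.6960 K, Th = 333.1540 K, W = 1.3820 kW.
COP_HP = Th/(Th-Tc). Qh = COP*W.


COP = 333.1540 / 62.4580 = 5.3340
Qh = 5.3340 * 1.3820 = 7.3717 kW

COP = 5.3340, Qh = 7.3717 kW


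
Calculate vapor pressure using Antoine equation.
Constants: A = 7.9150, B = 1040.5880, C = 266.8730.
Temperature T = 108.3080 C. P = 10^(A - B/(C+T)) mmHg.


C+T = 375.1810
B/(C+T) = 2.7736
log10(P) = 7.9150 - 2.7736 = 5.1414
P = 10^5.1414 = 138496.0454 mmHg

138496.0454 mmHg


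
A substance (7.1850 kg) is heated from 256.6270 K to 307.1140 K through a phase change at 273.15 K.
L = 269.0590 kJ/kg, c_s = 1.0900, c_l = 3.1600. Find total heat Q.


Q1 (sensible, solid) = 7.1850 * 1.0900 * 16.5230 = 129.4024 kJ
Q2 (latent) = 7.1850 * 269.0590 = 1933.1889 kJ
Q3 (sensible, liquid) = 7.1850 * 3.1600 * 33.9640 = 771.1390 kJ
Q_total = 2833.7303 kJ

2833.7303 kJ


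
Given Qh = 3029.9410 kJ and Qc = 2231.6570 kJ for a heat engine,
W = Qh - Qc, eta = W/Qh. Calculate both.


W = 3029.9410 - 2231.6570 = 798.2840 kJ
eta = 798.2840 / 3029.9410 = 0.2635 = 26.3465%

W = 798.2840 kJ, eta = 26.3465%


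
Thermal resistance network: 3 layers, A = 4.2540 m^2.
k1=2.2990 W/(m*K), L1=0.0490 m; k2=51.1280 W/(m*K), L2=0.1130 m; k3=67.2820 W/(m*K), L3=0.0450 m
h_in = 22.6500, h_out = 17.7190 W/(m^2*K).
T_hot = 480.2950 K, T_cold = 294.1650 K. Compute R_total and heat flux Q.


R_conv_in = 1/(22.6500*4.2540) = 0.0104
R_1 = 0.0490/(2.2990*4.2540) = 0.0050
R_2 = 0.1130/(51.1280*4.2540) = 0.0005
R_3 = 0.0450/(67.2820*4.2540) = 0.0002
R_conv_out = 1/(17.7190*4.2540) = 0.0133
R_total = 0.0293 K/W
Q = 186.1300 / 0.0293 = 6345.5807 W

R_total = 0.0293 K/W, Q = 6345.5807 W


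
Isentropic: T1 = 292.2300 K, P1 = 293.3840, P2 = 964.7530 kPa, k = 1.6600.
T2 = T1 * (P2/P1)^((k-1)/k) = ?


(k-1)/k = 0.3976
(P2/P1)^exp = 1.6053
T2 = 292.2300 * 1.6053 = 469.1060 K

469.1060 K


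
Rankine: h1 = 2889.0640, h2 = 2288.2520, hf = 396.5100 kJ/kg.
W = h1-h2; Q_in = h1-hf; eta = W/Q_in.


W = 600.8120 kJ/kg
Q_in = 2492.5540 kJ/kg
eta = 0.2410 = 24.1043%

eta = 24.1043%


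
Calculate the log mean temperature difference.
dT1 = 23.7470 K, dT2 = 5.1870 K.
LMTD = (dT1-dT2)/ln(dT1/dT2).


dT1/dT2 = 4.5782
ln(dT1/dT2) = 1.5213
LMTD = 18.5600 / 1.5213 = 12.2001 K

12.2001 K


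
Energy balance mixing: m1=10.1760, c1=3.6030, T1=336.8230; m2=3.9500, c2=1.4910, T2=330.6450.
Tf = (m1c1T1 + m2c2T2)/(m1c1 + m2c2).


num = 14296.6388
den = 42.5536
Tf = 335.9680 K

335.9680 K


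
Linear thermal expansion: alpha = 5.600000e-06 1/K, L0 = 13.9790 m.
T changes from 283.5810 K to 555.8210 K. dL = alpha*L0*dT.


dT = 272.2400 K
dL = 5.600000e-06 * 13.9790 * 272.2400 = 0.021312 m
L_final = 14.000312 m

dL = 0.021312 m


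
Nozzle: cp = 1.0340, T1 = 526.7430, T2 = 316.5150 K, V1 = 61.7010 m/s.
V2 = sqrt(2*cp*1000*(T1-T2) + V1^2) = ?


dT = 210.2280 K
2*cp*1000*dT = 434751.5040
V1^2 = 3807.0134
V2 = sqrt(438558.5174) = 662.2375 m/s

662.2375 m/s


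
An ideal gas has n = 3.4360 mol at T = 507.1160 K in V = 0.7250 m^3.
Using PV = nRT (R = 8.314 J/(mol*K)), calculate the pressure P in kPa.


P = nRT/V = 3.4360 * 8.314 * 507.1160 / 0.7250
= 14486.7341 / 0.7250 = 19981.7022 Pa = 19.9817 kPa

19.9817 kPa


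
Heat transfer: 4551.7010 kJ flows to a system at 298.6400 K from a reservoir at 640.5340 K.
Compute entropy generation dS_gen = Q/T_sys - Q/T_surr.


dS_sys = 4551.7010/298.6400 = 15.2414 kJ/K
dS_surr = -4551.7010/640.5340 = -7.1061 kJ/K
dS_gen = 15.2414 - 7.1061 = 8.1353 kJ/K (irreversible)

dS_gen = 8.1353 kJ/K, irreversible


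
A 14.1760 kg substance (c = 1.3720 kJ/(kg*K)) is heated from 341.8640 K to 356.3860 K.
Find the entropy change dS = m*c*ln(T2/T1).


T2/T1 = 1.0425
ln(T2/T1) = 0.0416
dS = 14.1760 * 1.3720 * 0.0416 = 0.8091 kJ/K

0.8091 kJ/K


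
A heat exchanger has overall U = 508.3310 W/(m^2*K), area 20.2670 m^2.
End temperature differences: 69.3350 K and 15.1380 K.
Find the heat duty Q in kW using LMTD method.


LMTD = 35.6151 K
Q = 508.3310 * 20.2670 * 35.6151 = 366919.1439 W = 366.9191 kW

366.9191 kW


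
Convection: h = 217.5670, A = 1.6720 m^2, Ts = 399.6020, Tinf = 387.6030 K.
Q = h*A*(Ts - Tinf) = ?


dT = 11.9990 K
Q = 217.5670 * 1.6720 * 11.9990 = 4364.9005 W

4364.9005 W


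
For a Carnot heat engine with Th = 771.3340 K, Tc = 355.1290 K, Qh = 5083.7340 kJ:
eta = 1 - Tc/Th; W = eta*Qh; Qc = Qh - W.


eta = 1 - 355.1290/771.3340 = 0.5396
W = 0.5396 * 5083.7340 = 2743.1379 kJ
Qc = 5083.7340 - 2743.1379 = 2340.5961 kJ

eta = 53.9591%, W = 2743.1379 kJ, Qc = 2340.5961 kJ


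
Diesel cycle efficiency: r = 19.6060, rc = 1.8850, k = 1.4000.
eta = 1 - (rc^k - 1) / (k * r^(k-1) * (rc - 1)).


r^(k-1) = 3.2882
rc^k = 2.4290
eta = 0.6492 = 64.9232%

64.9232%


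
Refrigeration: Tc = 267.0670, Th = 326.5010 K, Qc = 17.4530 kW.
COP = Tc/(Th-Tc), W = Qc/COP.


COP = 267.0670 / 59.4340 = 4.4935
W = 17.4530 / 4.4935 = 3.8841 kW

COP = 4.4935, W = 3.8841 kW


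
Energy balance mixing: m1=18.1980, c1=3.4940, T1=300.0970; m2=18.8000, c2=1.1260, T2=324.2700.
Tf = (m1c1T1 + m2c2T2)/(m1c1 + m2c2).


num = 25945.7180
den = 84.7526
Tf = 306.1347 K

306.1347 K


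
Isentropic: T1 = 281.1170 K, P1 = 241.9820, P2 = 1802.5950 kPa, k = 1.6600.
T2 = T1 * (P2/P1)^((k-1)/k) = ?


(k-1)/k = 0.3976
(P2/P1)^exp = 2.2220
T2 = 281.1170 * 2.2220 = 624.6427 K

624.6427 K


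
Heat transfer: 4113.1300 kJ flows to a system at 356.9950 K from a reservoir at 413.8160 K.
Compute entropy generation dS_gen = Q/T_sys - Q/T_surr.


dS_sys = 4113.1300/356.9950 = 11.5215 kJ/K
dS_surr = -4113.1300/413.8160 = -9.9395 kJ/K
dS_gen = 11.5215 - 9.9395 = 1.5820 kJ/K (irreversible)

dS_gen = 1.5820 kJ/K, irreversible


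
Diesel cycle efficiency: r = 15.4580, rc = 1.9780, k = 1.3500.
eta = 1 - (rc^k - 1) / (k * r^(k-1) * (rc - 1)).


r^(k-1) = 2.6074
rc^k = 2.5113
eta = 0.5610 = 56.0978%

56.0978%


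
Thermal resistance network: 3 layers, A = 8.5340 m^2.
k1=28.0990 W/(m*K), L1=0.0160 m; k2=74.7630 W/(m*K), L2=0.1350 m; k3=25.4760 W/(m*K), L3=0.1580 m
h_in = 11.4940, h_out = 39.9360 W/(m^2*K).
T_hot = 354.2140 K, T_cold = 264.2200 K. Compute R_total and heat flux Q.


R_conv_in = 1/(11.4940*8.5340) = 0.0102
R_1 = 0.0160/(28.0990*8.5340) = 6.6723e-05
R_2 = 0.1350/(74.7630*8.5340) = 0.0002
R_3 = 0.1580/(25.4760*8.5340) = 0.0007
R_conv_out = 1/(39.9360*8.5340) = 0.0029
R_total = 0.0141 K/W
Q = 89.9940 / 0.0141 = 6367.2282 W

R_total = 0.0141 K/W, Q = 6367.2282 W


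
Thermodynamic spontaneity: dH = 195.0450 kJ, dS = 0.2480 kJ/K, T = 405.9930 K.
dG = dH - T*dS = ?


T*dS = 405.9930 * 0.2480 = 100.6863 kJ
dG = 195.0450 - 100.6863 = 94.3587 kJ (non-spontaneous)

dG = 94.3587 kJ, non-spontaneous


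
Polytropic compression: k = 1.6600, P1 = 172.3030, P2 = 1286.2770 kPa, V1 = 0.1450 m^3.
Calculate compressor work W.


(k-1)/k = 0.3976
(P2/P1)^exp = 2.2239
W = 2.5152 * 172.3030 * 0.1450 * (2.2239 - 1) = 76.9072 kJ

76.9072 kJ


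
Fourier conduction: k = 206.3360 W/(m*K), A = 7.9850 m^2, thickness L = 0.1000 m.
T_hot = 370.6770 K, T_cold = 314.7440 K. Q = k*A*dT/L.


dT = 55.9330 K
Q = 206.3360 * 7.9850 * 55.9330 / 0.1000 = 921548.1703 W

921548.1703 W


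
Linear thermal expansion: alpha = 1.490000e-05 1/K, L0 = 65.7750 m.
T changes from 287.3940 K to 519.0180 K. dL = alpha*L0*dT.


dT = 231.6240 K
dL = 1.490000e-05 * 65.7750 * 231.6240 = 0.227003 m
L_final = 66.002003 m

dL = 0.227003 m


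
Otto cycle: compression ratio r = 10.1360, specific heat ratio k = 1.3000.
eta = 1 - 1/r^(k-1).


r^(k-1) = 2.0034
eta = 1 - 1/2.0034 = 0.5008 = 50.0840%

50.0840%


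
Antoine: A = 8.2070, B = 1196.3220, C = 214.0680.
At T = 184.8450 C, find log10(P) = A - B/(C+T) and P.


C+T = 398.9130
B/(C+T) = 2.9990
log10(P) = 8.2070 - 2.9990 = 5.2080
P = 10^5.2080 = 161452.7106 mmHg

161452.7106 mmHg


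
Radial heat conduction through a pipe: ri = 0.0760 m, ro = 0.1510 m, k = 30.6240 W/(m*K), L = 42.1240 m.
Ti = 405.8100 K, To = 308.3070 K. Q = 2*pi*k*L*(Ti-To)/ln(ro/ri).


dT = 97.5030 K
ln(ro/ri) = 0.6865
Q = 2*pi*30.6240*42.1240*97.5030 / 0.6865 = 1151116.8514 W

1151116.8514 W


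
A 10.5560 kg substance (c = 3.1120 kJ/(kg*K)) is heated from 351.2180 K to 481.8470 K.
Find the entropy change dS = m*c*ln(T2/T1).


T2/T1 = 1.3719
ln(T2/T1) = 0.3162
dS = 10.5560 * 3.1120 * 0.3162 = 10.3879 kJ/K

10.3879 kJ/K


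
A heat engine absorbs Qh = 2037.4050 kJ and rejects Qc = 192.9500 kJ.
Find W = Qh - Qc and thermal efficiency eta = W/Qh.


W = 2037.4050 - 192.9500 = 1844.4550 kJ
eta = 1844.4550 / 2037.4050 = 0.9053 = 90.5296%

W = 1844.4550 kJ, eta = 90.5296%


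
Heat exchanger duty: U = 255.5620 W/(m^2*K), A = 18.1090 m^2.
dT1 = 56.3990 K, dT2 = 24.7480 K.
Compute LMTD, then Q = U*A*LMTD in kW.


LMTD = 38.4251 K
Q = 255.5620 * 18.1090 * 38.4251 = 177830.2168 W = 177.8302 kW

177.8302 kW


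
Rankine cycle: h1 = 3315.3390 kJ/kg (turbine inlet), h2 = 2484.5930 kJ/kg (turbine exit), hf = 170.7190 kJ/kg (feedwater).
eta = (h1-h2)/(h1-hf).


W = 830.7460 kJ/kg
Q_in = 3144.6200 kJ/kg
eta = 0.2642 = 26.4180%

eta = 26.4180%


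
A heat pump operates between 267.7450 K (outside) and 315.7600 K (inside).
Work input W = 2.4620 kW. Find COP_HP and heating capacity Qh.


COP = 315.7600 / 48.0150 = 6.5763
Qh = 6.5763 * 2.4620 = 16.1908 kW

COP = 6.5763, Qh = 16.1908 kW


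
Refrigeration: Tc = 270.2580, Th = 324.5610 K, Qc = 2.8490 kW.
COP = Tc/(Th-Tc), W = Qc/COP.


COP = 270.2580 / 54.3030 = 4.9769
W = 2.8490 / 4.9769 = 0.5725 kW

COP = 4.9769, W = 0.5725 kW


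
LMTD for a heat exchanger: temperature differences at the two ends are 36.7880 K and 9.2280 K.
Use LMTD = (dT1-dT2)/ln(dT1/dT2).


dT1/dT2 = 3.9866
ln(dT1/dT2) = 1.3829
LMTD = 27.5600 / 1.3829 = 19.9287 K

19.9287 K


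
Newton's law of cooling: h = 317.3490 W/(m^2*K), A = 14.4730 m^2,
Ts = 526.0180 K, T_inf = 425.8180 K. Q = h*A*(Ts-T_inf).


dT = 100.2000 K
Q = 317.3490 * 14.4730 * 100.2000 = 460217.8061 W

460217.8061 W


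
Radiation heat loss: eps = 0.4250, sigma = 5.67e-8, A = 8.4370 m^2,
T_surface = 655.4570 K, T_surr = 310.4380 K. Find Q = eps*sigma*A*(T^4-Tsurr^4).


T^4 = 1.8458e+11
Tsurr^4 = 9.2875e+09
Q = 0.4250 * 5.67e-8 * 8.4370 * 1.7529e+11 = 35638.1462 W

35638.1462 W


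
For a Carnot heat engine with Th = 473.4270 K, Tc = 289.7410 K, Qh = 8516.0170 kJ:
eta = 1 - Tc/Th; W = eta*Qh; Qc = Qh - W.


eta = 1 - 289.7410/473.4270 = 0.3880
W = 0.3880 * 8516.0170 = 3304.1485 kJ
Qc = 8516.0170 - 3304.1485 = 5211.8685 kJ

eta = 38.7992%, W = 3304.1485 kJ, Qc = 5211.8685 kJ


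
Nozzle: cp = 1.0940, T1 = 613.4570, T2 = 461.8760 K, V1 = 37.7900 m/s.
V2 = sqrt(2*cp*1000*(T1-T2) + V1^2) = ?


dT = 151.5810 K
2*cp*1000*dT = 331659.2280
V1^2 = 1428.0841
V2 = sqrt(333087.3121) = 577.1372 m/s

577.1372 m/s


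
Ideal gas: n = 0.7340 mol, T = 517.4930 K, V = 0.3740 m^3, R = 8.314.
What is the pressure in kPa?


P = nRT/V = 0.7340 * 8.314 * 517.4930 / 0.3740
= 3157.9886 / 0.3740 = 8443.8198 Pa = 8.4438 kPa

8.4438 kPa


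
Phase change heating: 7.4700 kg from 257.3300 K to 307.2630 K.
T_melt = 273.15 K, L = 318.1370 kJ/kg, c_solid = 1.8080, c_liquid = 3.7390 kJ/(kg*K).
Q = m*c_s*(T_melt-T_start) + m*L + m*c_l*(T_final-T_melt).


Q1 (sensible, solid) = 7.4700 * 1.8080 * 15.8200 = 213.6611 kJ
Q2 (latent) = 7.4700 * 318.1370 = 2376.4834 kJ
Q3 (sensible, liquid) = 7.4700 * 3.7390 * 34.1130 = 952.7873 kJ
Q_total = 3542.9319 kJ

3542.9319 kJ


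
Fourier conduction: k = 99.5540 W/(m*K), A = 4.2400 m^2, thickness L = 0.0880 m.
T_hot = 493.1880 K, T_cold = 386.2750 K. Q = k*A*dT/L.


dT = 106.9130 K
Q = 99.5540 * 4.2400 * 106.9130 / 0.0880 = 512828.8096 W

512828.8096 W


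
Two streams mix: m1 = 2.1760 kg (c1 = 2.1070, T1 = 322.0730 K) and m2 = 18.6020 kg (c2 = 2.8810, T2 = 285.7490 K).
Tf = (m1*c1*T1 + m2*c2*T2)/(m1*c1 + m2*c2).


num = 16790.6144
den = 58.1772
Tf = 288.6116 K

288.6116 K


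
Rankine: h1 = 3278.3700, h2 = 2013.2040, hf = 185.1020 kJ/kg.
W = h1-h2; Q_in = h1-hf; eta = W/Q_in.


W = 1265.1660 kJ/kg
Q_in = 3093.2680 kJ/kg
eta = 0.4090 = 40.9006%

eta = 40.9006%


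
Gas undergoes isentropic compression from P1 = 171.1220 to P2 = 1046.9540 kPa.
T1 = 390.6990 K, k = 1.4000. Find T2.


(k-1)/k = 0.2857
(P2/P1)^exp = 1.6778
T2 = 390.6990 * 1.6778 = 655.5282 K

655.5282 K


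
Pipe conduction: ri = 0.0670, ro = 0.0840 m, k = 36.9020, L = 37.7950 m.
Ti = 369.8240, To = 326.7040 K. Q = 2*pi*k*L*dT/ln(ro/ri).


dT = 43.1200 K
ln(ro/ri) = 0.2261
Q = 2*pi*36.9020*37.7950*43.1200 / 0.2261 = 1671074.7260 W

1671074.7260 W
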